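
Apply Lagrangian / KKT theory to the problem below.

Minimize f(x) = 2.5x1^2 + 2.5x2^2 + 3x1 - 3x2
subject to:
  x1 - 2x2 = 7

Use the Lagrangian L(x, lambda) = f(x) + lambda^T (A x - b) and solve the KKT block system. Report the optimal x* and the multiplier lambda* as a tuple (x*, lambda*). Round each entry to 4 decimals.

Form the Lagrangian:
  L(x, lambda) = (1/2) x^T Q x + c^T x + lambda^T (A x - b)
Stationarity (grad_x L = 0): Q x + c + A^T lambda = 0.
Primal feasibility: A x = b.

This gives the KKT block system:
  [ Q   A^T ] [ x     ]   [-c ]
  [ A    0  ] [ lambda ] = [ b ]

Solving the linear system:
  x*      = (1.16, -2.92)
  lambda* = (-8.8)
  f(x*)   = 36.92

x* = (1.16, -2.92), lambda* = (-8.8)


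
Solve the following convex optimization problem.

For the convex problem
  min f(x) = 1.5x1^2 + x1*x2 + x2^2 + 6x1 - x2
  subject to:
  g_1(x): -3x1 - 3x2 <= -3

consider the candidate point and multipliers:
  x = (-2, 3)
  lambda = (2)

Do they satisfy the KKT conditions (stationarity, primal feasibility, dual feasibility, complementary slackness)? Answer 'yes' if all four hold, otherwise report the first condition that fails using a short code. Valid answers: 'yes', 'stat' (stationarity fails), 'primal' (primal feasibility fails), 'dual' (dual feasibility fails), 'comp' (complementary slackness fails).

Gradient of f: grad f(x) = Q x + c = (3, 3)
Constraint values g_i(x) = a_i^T x - b_i:
  g_1((-2, 3)) = 0
Stationarity residual: grad f(x) + sum_i lambda_i a_i = (-3, -3)
  -> stationarity FAILS
Primal feasibility (all g_i <= 0): OK
Dual feasibility (all lambda_i >= 0): OK
Complementary slackness (lambda_i * g_i(x) = 0 for all i): OK

Verdict: the first failing condition is stationarity -> stat.

stat


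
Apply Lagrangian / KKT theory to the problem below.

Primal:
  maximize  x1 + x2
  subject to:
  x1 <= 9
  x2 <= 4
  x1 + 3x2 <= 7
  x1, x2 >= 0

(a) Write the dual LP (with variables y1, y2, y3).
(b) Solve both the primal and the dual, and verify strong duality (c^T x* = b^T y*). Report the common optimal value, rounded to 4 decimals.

The standard primal-dual pair for 'max c^T x s.t. A x <= b, x >= 0' is:
  Dual:  min b^T y  s.t.  A^T y >= c,  y >= 0.

So the dual LP is:
  minimize  9y1 + 4y2 + 7y3
  subject to:
    y1 + y3 >= 1
    y2 + 3y3 >= 1
    y1, y2, y3 >= 0

Solving the primal: x* = (7, 0).
  primal value c^T x* = 7.
Solving the dual: y* = (0, 0, 1).
  dual value b^T y* = 7.
Strong duality: c^T x* = b^T y*. Confirmed.

7


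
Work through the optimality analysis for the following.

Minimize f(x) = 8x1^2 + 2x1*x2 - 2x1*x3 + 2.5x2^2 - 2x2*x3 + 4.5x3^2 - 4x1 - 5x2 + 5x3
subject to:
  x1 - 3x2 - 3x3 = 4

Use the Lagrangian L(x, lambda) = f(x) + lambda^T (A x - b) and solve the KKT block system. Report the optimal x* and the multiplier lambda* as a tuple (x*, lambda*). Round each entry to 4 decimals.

Form the Lagrangian:
  L(x, lambda) = (1/2) x^T Q x + c^T x + lambda^T (A x - b)
Stationarity (grad_x L = 0): Q x + c + A^T lambda = 0.
Primal feasibility: A x = b.

This gives the KKT block system:
  [ Q   A^T ] [ x     ]   [-c ]
  [ A    0  ] [ lambda ] = [ b ]

Solving the linear system:
  x*      = (0.2397, -0.2637, -0.9898)
  lambda* = (-1.2866)
  f(x*)   = 0.2787

x* = (0.2397, -0.2637, -0.9898), lambda* = (-1.2866)


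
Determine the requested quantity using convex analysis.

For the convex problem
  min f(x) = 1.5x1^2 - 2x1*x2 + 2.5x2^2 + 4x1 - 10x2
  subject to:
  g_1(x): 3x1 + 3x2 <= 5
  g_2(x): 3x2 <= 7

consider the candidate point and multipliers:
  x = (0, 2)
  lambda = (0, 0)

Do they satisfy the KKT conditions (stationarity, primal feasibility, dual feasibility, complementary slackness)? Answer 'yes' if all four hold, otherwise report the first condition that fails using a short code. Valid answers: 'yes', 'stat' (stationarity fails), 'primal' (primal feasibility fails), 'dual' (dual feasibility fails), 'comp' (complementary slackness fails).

Gradient of f: grad f(x) = Q x + c = (0, 0)
Constraint values g_i(x) = a_i^T x - b_i:
  g_1((0, 2)) = 1
  g_2((0, 2)) = -1
Stationarity residual: grad f(x) + sum_i lambda_i a_i = (0, 0)
  -> stationarity OK
Primal feasibility (all g_i <= 0): FAILS
Dual feasibility (all lambda_i >= 0): OK
Complementary slackness (lambda_i * g_i(x) = 0 for all i): OK

Verdict: the first failing condition is primal_feasibility -> primal.

primal


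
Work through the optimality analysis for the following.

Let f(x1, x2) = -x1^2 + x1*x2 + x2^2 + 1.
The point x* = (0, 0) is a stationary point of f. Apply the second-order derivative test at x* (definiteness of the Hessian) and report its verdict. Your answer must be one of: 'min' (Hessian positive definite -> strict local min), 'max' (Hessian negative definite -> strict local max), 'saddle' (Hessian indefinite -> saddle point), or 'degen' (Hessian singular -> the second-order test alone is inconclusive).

Compute the Hessian H = grad^2 f:
  H = [[-2, 1], [1, 2]]
Verify stationarity: grad f(x*) = H x* + g = (0, 0).
Eigenvalues of H: -2.2361, 2.2361.
Eigenvalues have mixed signs, so H is indefinite -> x* is a saddle point.

saddle


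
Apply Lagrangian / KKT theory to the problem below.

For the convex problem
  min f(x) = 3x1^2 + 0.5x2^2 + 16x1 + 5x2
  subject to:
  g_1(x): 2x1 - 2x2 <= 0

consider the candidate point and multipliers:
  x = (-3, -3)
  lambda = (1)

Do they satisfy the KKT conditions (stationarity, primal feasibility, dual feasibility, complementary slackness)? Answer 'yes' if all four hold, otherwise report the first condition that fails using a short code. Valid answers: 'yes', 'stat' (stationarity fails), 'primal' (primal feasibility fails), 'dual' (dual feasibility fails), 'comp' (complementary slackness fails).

Gradient of f: grad f(x) = Q x + c = (-2, 2)
Constraint values g_i(x) = a_i^T x - b_i:
  g_1((-3, -3)) = 0
Stationarity residual: grad f(x) + sum_i lambda_i a_i = (0, 0)
  -> stationarity OK
Primal feasibility (all g_i <= 0): OK
Dual feasibility (all lambda_i >= 0): OK
Complementary slackness (lambda_i * g_i(x) = 0 for all i): OK

Verdict: yes, KKT holds.

yes


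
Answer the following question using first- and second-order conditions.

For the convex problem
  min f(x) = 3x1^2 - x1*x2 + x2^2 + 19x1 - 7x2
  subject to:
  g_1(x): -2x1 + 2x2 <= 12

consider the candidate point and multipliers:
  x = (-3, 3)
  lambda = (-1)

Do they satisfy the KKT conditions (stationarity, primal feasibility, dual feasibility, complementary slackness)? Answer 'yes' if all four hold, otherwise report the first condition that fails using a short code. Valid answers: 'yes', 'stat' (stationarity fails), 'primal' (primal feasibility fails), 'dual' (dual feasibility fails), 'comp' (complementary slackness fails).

Gradient of f: grad f(x) = Q x + c = (-2, 2)
Constraint values g_i(x) = a_i^T x - b_i:
  g_1((-3, 3)) = 0
Stationarity residual: grad f(x) + sum_i lambda_i a_i = (0, 0)
  -> stationarity OK
Primal feasibility (all g_i <= 0): OK
Dual feasibility (all lambda_i >= 0): FAILS
Complementary slackness (lambda_i * g_i(x) = 0 for all i): OK

Verdict: the first failing condition is dual_feasibility -> dual.

dual


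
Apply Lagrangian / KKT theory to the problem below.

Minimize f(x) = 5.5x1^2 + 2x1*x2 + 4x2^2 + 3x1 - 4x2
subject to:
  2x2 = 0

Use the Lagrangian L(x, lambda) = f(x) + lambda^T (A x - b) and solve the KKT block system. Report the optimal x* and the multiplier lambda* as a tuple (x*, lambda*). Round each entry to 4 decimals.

Form the Lagrangian:
  L(x, lambda) = (1/2) x^T Q x + c^T x + lambda^T (A x - b)
Stationarity (grad_x L = 0): Q x + c + A^T lambda = 0.
Primal feasibility: A x = b.

This gives the KKT block system:
  [ Q   A^T ] [ x     ]   [-c ]
  [ A    0  ] [ lambda ] = [ b ]

Solving the linear system:
  x*      = (-0.2727, 0)
  lambda* = (2.2727)
  f(x*)   = -0.4091

x* = (-0.2727, 0), lambda* = (2.2727)


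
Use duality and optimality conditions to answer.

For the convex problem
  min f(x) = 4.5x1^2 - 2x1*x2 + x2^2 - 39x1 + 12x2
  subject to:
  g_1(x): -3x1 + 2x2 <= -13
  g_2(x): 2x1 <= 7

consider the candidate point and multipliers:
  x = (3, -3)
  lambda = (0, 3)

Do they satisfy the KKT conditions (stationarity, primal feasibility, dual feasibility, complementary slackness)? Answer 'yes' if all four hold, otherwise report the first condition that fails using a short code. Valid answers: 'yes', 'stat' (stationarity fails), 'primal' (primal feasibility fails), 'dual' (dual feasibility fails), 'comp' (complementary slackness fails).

Gradient of f: grad f(x) = Q x + c = (-6, 0)
Constraint values g_i(x) = a_i^T x - b_i:
  g_1((3, -3)) = -2
  g_2((3, -3)) = -1
Stationarity residual: grad f(x) + sum_i lambda_i a_i = (0, 0)
  -> stationarity OK
Primal feasibility (all g_i <= 0): OK
Dual feasibility (all lambda_i >= 0): OK
Complementary slackness (lambda_i * g_i(x) = 0 for all i): FAILS

Verdict: the first failing condition is complementary_slackness -> comp.

comp


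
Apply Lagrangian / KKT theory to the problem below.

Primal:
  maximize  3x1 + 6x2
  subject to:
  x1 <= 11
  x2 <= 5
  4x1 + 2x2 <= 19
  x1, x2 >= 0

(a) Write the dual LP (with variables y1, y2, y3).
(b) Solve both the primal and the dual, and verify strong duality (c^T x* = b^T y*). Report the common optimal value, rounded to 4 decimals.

The standard primal-dual pair for 'max c^T x s.t. A x <= b, x >= 0' is:
  Dual:  min b^T y  s.t.  A^T y >= c,  y >= 0.

So the dual LP is:
  minimize  11y1 + 5y2 + 19y3
  subject to:
    y1 + 4y3 >= 3
    y2 + 2y3 >= 6
    y1, y2, y3 >= 0

Solving the primal: x* = (2.25, 5).
  primal value c^T x* = 36.75.
Solving the dual: y* = (0, 4.5, 0.75).
  dual value b^T y* = 36.75.
Strong duality: c^T x* = b^T y*. Confirmed.

36.75


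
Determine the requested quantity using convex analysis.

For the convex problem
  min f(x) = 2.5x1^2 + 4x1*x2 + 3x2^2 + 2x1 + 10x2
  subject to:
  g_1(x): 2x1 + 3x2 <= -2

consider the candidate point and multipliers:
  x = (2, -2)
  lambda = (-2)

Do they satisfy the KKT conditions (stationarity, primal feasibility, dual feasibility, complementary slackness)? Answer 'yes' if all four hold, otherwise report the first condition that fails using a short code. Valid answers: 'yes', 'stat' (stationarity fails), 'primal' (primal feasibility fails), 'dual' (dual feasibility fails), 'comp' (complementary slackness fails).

Gradient of f: grad f(x) = Q x + c = (4, 6)
Constraint values g_i(x) = a_i^T x - b_i:
  g_1((2, -2)) = 0
Stationarity residual: grad f(x) + sum_i lambda_i a_i = (0, 0)
  -> stationarity OK
Primal feasibility (all g_i <= 0): OK
Dual feasibility (all lambda_i >= 0): FAILS
Complementary slackness (lambda_i * g_i(x) = 0 for all i): OK

Verdict: the first failing condition is dual_feasibility -> dual.

dual


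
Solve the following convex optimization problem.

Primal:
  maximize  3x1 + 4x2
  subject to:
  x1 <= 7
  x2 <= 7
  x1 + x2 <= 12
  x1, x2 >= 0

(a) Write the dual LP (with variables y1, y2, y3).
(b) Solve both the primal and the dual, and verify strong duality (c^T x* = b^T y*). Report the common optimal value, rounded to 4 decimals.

The standard primal-dual pair for 'max c^T x s.t. A x <= b, x >= 0' is:
  Dual:  min b^T y  s.t.  A^T y >= c,  y >= 0.

So the dual LP is:
  minimize  7y1 + 7y2 + 12y3
  subject to:
    y1 + y3 >= 3
    y2 + y3 >= 4
    y1, y2, y3 >= 0

Solving the primal: x* = (5, 7).
  primal value c^T x* = 43.
Solving the dual: y* = (0, 1, 3).
  dual value b^T y* = 43.
Strong duality: c^T x* = b^T y*. Confirmed.

43


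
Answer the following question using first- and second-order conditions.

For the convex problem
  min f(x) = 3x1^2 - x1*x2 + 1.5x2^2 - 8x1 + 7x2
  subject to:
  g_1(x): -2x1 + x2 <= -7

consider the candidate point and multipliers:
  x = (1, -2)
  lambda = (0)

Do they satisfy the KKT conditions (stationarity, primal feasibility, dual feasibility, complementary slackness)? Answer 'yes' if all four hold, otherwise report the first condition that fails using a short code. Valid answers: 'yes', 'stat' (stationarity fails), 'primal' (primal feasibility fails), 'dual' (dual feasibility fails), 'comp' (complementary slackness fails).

Gradient of f: grad f(x) = Q x + c = (0, 0)
Constraint values g_i(x) = a_i^T x - b_i:
  g_1((1, -2)) = 3
Stationarity residual: grad f(x) + sum_i lambda_i a_i = (0, 0)
  -> stationarity OK
Primal feasibility (all g_i <= 0): FAILS
Dual feasibility (all lambda_i >= 0): OK
Complementary slackness (lambda_i * g_i(x) = 0 for all i): OK

Verdict: the first failing condition is primal_feasibility -> primal.

primal


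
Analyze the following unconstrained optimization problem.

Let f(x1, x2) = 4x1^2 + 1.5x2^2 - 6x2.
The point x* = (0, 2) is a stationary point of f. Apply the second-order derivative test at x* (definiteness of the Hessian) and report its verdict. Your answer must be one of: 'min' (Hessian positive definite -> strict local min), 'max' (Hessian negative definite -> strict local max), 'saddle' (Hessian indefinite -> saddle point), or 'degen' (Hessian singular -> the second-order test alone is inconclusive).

Compute the Hessian H = grad^2 f:
  H = [[8, 0], [0, 3]]
Verify stationarity: grad f(x*) = H x* + g = (0, 0).
Eigenvalues of H: 3, 8.
Both eigenvalues > 0, so H is positive definite -> x* is a strict local min.

min


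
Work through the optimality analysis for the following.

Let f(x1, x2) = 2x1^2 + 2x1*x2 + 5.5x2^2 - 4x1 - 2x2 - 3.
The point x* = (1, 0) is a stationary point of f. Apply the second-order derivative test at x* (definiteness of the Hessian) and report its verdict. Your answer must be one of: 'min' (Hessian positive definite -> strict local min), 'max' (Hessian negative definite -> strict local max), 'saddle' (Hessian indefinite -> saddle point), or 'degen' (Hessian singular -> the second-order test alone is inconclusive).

Compute the Hessian H = grad^2 f:
  H = [[4, 2], [2, 11]]
Verify stationarity: grad f(x*) = H x* + g = (0, 0).
Eigenvalues of H: 3.4689, 11.5311.
Both eigenvalues > 0, so H is positive definite -> x* is a strict local min.

min


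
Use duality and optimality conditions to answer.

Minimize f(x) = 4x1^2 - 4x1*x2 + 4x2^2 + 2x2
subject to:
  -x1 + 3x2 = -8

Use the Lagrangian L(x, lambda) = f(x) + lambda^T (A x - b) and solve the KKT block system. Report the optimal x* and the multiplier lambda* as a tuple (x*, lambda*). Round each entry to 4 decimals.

Form the Lagrangian:
  L(x, lambda) = (1/2) x^T Q x + c^T x + lambda^T (A x - b)
Stationarity (grad_x L = 0): Q x + c + A^T lambda = 0.
Primal feasibility: A x = b.

This gives the KKT block system:
  [ Q   A^T ] [ x     ]   [-c ]
  [ A    0  ] [ lambda ] = [ b ]

Solving the linear system:
  x*      = (-0.6786, -2.8929)
  lambda* = (6.1429)
  f(x*)   = 21.6786

x* = (-0.6786, -2.8929), lambda* = (6.1429)


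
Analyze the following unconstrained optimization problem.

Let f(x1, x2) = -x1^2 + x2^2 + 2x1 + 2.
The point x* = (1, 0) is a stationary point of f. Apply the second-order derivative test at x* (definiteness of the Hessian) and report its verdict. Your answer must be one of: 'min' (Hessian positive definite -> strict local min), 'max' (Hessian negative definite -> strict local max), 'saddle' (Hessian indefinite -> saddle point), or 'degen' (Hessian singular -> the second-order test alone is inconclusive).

Compute the Hessian H = grad^2 f:
  H = [[-2, 0], [0, 2]]
Verify stationarity: grad f(x*) = H x* + g = (0, 0).
Eigenvalues of H: -2, 2.
Eigenvalues have mixed signs, so H is indefinite -> x* is a saddle point.

saddle


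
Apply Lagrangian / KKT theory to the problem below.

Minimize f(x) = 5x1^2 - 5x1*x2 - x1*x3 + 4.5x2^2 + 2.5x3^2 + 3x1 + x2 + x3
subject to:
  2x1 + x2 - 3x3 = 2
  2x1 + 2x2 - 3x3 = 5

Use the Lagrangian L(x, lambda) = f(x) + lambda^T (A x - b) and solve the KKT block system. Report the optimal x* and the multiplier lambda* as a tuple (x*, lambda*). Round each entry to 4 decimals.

Form the Lagrangian:
  L(x, lambda) = (1/2) x^T Q x + c^T x + lambda^T (A x - b)
Stationarity (grad_x L = 0): Q x + c + A^T lambda = 0.
Primal feasibility: A x = b.

This gives the KKT block system:
  [ Q   A^T ] [ x     ]   [-c ]
  [ A    0  ] [ lambda ] = [ b ]

Solving the linear system:
  x*      = (0.9694, 3, 0.9796)
  lambda* = (26.4388, -24.7959)
  f(x*)   = 38.9949

x* = (0.9694, 3, 0.9796), lambda* = (26.4388, -24.7959)


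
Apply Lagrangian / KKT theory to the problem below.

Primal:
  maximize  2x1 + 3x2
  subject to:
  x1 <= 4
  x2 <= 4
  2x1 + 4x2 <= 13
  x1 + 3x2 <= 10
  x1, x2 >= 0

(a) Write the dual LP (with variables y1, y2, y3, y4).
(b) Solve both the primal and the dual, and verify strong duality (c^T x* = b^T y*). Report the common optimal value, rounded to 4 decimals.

The standard primal-dual pair for 'max c^T x s.t. A x <= b, x >= 0' is:
  Dual:  min b^T y  s.t.  A^T y >= c,  y >= 0.

So the dual LP is:
  minimize  4y1 + 4y2 + 13y3 + 10y4
  subject to:
    y1 + 2y3 + y4 >= 2
    y2 + 4y3 + 3y4 >= 3
    y1, y2, y3, y4 >= 0

Solving the primal: x* = (4, 1.25).
  primal value c^T x* = 11.75.
Solving the dual: y* = (0.5, 0, 0.75, 0).
  dual value b^T y* = 11.75.
Strong duality: c^T x* = b^T y*. Confirmed.

11.75


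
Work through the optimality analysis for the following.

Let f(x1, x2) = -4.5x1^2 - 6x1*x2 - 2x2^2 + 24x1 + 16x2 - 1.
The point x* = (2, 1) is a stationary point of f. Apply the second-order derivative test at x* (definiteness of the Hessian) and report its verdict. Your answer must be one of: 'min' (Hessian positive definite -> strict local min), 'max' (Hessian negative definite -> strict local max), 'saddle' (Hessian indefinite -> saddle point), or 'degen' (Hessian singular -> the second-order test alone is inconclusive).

Compute the Hessian H = grad^2 f:
  H = [[-9, -6], [-6, -4]]
Verify stationarity: grad f(x*) = H x* + g = (0, 0).
Eigenvalues of H: -13, 0.
H has a zero eigenvalue (singular; negative semidefinite but not definite), so H is neither positive definite, negative definite, nor indefinite. The second-order test alone is inconclusive -> degen.
(Indeed, f is constant along the null direction of H through x*, so x* is not a strict local extremum.)

degen


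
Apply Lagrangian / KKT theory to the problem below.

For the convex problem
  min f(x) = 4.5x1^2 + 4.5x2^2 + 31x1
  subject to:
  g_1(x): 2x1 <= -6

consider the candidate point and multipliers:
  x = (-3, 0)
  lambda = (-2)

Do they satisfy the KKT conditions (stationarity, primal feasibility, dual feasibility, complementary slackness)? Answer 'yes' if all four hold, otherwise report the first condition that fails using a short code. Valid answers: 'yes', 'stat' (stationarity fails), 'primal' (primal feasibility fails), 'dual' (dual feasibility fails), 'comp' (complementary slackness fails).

Gradient of f: grad f(x) = Q x + c = (4, 0)
Constraint values g_i(x) = a_i^T x - b_i:
  g_1((-3, 0)) = 0
Stationarity residual: grad f(x) + sum_i lambda_i a_i = (0, 0)
  -> stationarity OK
Primal feasibility (all g_i <= 0): OK
Dual feasibility (all lambda_i >= 0): FAILS
Complementary slackness (lambda_i * g_i(x) = 0 for all i): OK

Verdict: the first failing condition is dual_feasibility -> dual.

dual


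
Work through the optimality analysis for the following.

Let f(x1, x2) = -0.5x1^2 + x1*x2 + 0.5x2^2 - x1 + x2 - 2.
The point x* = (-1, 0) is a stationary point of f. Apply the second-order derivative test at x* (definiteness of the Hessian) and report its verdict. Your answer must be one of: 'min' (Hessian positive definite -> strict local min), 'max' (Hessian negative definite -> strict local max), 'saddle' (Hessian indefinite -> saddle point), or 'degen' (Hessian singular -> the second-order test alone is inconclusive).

Compute the Hessian H = grad^2 f:
  H = [[-1, 1], [1, 1]]
Verify stationarity: grad f(x*) = H x* + g = (0, 0).
Eigenvalues of H: -1.4142, 1.4142.
Eigenvalues have mixed signs, so H is indefinite -> x* is a saddle point.

saddle


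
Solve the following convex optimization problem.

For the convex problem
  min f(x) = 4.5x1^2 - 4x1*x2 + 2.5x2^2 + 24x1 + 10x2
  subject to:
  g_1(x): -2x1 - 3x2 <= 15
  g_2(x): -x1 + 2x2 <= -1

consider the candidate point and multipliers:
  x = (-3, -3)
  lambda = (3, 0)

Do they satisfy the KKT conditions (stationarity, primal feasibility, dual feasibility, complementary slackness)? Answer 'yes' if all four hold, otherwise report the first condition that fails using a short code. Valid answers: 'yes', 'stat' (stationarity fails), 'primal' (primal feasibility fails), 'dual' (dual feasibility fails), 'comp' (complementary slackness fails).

Gradient of f: grad f(x) = Q x + c = (9, 7)
Constraint values g_i(x) = a_i^T x - b_i:
  g_1((-3, -3)) = 0
  g_2((-3, -3)) = -2
Stationarity residual: grad f(x) + sum_i lambda_i a_i = (3, -2)
  -> stationarity FAILS
Primal feasibility (all g_i <= 0): OK
Dual feasibility (all lambda_i >= 0): OK
Complementary slackness (lambda_i * g_i(x) = 0 for all i): OK

Verdict: the first failing condition is stationarity -> stat.

stat


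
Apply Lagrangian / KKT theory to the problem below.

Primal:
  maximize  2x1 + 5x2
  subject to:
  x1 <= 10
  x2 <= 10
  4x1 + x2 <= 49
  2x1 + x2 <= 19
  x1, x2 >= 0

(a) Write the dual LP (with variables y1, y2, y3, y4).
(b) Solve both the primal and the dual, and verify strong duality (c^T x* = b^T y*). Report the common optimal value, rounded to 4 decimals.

The standard primal-dual pair for 'max c^T x s.t. A x <= b, x >= 0' is:
  Dual:  min b^T y  s.t.  A^T y >= c,  y >= 0.

So the dual LP is:
  minimize  10y1 + 10y2 + 49y3 + 19y4
  subject to:
    y1 + 4y3 + 2y4 >= 2
    y2 + y3 + y4 >= 5
    y1, y2, y3, y4 >= 0

Solving the primal: x* = (4.5, 10).
  primal value c^T x* = 59.
Solving the dual: y* = (0, 4, 0, 1).
  dual value b^T y* = 59.
Strong duality: c^T x* = b^T y*. Confirmed.

59


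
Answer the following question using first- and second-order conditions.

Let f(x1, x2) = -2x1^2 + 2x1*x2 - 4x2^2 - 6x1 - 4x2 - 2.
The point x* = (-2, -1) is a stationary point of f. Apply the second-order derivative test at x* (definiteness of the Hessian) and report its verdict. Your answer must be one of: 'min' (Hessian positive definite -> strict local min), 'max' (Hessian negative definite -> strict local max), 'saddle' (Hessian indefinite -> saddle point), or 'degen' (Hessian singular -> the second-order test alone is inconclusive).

Compute the Hessian H = grad^2 f:
  H = [[-4, 2], [2, -8]]
Verify stationarity: grad f(x*) = H x* + g = (0, 0).
Eigenvalues of H: -8.8284, -3.1716.
Both eigenvalues < 0, so H is negative definite -> x* is a strict local max.

max


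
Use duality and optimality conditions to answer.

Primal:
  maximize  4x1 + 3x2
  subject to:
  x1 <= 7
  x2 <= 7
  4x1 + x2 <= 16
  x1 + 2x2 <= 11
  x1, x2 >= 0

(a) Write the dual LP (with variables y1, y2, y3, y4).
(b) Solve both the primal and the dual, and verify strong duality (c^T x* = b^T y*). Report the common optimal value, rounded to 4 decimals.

The standard primal-dual pair for 'max c^T x s.t. A x <= b, x >= 0' is:
  Dual:  min b^T y  s.t.  A^T y >= c,  y >= 0.

So the dual LP is:
  minimize  7y1 + 7y2 + 16y3 + 11y4
  subject to:
    y1 + 4y3 + y4 >= 4
    y2 + y3 + 2y4 >= 3
    y1, y2, y3, y4 >= 0

Solving the primal: x* = (3, 4).
  primal value c^T x* = 24.
Solving the dual: y* = (0, 0, 0.7143, 1.1429).
  dual value b^T y* = 24.
Strong duality: c^T x* = b^T y*. Confirmed.

24


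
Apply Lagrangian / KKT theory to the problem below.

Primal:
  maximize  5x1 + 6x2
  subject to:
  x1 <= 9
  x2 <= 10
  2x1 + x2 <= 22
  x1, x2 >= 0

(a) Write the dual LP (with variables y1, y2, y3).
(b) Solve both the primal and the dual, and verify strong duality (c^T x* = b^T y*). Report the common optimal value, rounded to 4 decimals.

The standard primal-dual pair for 'max c^T x s.t. A x <= b, x >= 0' is:
  Dual:  min b^T y  s.t.  A^T y >= c,  y >= 0.

So the dual LP is:
  minimize  9y1 + 10y2 + 22y3
  subject to:
    y1 + 2y3 >= 5
    y2 + y3 >= 6
    y1, y2, y3 >= 0

Solving the primal: x* = (6, 10).
  primal value c^T x* = 90.
Solving the dual: y* = (0, 3.5, 2.5).
  dual value b^T y* = 90.
Strong duality: c^T x* = b^T y*. Confirmed.

90


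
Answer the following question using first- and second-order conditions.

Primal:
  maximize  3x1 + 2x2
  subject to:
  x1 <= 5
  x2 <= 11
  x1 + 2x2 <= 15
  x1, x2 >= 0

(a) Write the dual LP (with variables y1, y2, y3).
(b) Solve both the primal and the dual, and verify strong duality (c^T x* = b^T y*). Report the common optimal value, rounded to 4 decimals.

The standard primal-dual pair for 'max c^T x s.t. A x <= b, x >= 0' is:
  Dual:  min b^T y  s.t.  A^T y >= c,  y >= 0.

So the dual LP is:
  minimize  5y1 + 11y2 + 15y3
  subject to:
    y1 + y3 >= 3
    y2 + 2y3 >= 2
    y1, y2, y3 >= 0

Solving the primal: x* = (5, 5).
  primal value c^T x* = 25.
Solving the dual: y* = (2, 0, 1).
  dual value b^T y* = 25.
Strong duality: c^T x* = b^T y*. Confirmed.

25


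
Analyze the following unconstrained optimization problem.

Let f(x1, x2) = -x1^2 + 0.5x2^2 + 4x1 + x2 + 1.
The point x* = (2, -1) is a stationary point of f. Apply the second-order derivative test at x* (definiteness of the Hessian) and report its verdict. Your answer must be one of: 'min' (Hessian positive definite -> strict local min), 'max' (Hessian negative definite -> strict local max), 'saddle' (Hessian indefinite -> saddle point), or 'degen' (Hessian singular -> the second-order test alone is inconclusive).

Compute the Hessian H = grad^2 f:
  H = [[-2, 0], [0, 1]]
Verify stationarity: grad f(x*) = H x* + g = (0, 0).
Eigenvalues of H: -2, 1.
Eigenvalues have mixed signs, so H is indefinite -> x* is a saddle point.

saddle


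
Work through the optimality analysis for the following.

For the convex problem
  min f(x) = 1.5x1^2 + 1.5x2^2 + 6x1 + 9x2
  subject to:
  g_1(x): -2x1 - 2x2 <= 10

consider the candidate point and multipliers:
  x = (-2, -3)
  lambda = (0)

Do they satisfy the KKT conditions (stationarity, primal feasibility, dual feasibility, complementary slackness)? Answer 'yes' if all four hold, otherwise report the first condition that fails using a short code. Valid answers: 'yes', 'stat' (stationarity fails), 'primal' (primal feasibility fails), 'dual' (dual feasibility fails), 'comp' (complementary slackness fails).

Gradient of f: grad f(x) = Q x + c = (0, 0)
Constraint values g_i(x) = a_i^T x - b_i:
  g_1((-2, -3)) = 0
Stationarity residual: grad f(x) + sum_i lambda_i a_i = (0, 0)
  -> stationarity OK
Primal feasibility (all g_i <= 0): OK
Dual feasibility (all lambda_i >= 0): OK
Complementary slackness (lambda_i * g_i(x) = 0 for all i): OK

Verdict: yes, KKT holds.

yes


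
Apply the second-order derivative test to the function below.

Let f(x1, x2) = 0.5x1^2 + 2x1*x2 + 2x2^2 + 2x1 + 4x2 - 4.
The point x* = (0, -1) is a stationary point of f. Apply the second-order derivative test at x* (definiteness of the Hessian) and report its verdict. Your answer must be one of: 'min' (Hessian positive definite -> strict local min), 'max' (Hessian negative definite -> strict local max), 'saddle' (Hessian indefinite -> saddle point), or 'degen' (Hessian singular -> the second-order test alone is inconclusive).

Compute the Hessian H = grad^2 f:
  H = [[1, 2], [2, 4]]
Verify stationarity: grad f(x*) = H x* + g = (0, 0).
Eigenvalues of H: 0, 5.
H has a zero eigenvalue (singular; positive semidefinite but not definite), so H is neither positive definite, negative definite, nor indefinite. The second-order test alone is inconclusive -> degen.
(Indeed, f is constant along the null direction of H through x*, so x* is not a strict local extremum.)

degen


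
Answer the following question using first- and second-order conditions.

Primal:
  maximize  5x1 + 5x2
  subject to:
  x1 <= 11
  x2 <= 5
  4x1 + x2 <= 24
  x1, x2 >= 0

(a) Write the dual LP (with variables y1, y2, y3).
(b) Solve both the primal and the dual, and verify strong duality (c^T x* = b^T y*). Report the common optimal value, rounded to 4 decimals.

The standard primal-dual pair for 'max c^T x s.t. A x <= b, x >= 0' is:
  Dual:  min b^T y  s.t.  A^T y >= c,  y >= 0.

So the dual LP is:
  minimize  11y1 + 5y2 + 24y3
  subject to:
    y1 + 4y3 >= 5
    y2 + y3 >= 5
    y1, y2, y3 >= 0

Solving the primal: x* = (4.75, 5).
  primal value c^T x* = 48.75.
Solving the dual: y* = (0, 3.75, 1.25).
  dual value b^T y* = 48.75.
Strong duality: c^T x* = b^T y*. Confirmed.

48.75


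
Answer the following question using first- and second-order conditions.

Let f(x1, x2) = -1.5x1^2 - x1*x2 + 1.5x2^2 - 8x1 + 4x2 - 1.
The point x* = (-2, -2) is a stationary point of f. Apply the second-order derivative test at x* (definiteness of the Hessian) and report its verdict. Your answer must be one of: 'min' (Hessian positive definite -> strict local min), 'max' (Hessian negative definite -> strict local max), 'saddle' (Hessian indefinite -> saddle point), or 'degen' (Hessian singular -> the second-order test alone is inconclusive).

Compute the Hessian H = grad^2 f:
  H = [[-3, -1], [-1, 3]]
Verify stationarity: grad f(x*) = H x* + g = (0, 0).
Eigenvalues of H: -3.1623, 3.1623.
Eigenvalues have mixed signs, so H is indefinite -> x* is a saddle point.

saddle


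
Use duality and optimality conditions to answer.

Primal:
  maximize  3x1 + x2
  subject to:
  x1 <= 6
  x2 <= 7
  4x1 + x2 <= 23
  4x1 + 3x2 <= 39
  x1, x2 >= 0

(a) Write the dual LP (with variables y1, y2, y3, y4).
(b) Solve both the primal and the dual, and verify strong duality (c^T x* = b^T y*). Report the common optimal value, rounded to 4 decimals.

The standard primal-dual pair for 'max c^T x s.t. A x <= b, x >= 0' is:
  Dual:  min b^T y  s.t.  A^T y >= c,  y >= 0.

So the dual LP is:
  minimize  6y1 + 7y2 + 23y3 + 39y4
  subject to:
    y1 + 4y3 + 4y4 >= 3
    y2 + y3 + 3y4 >= 1
    y1, y2, y3, y4 >= 0

Solving the primal: x* = (4, 7).
  primal value c^T x* = 19.
Solving the dual: y* = (0, 0.25, 0.75, 0).
  dual value b^T y* = 19.
Strong duality: c^T x* = b^T y*. Confirmed.

19


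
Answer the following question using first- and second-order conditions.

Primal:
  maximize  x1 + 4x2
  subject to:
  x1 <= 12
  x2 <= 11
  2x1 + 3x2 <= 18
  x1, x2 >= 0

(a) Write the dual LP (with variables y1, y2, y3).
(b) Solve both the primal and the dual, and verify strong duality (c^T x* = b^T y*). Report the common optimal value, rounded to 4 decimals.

The standard primal-dual pair for 'max c^T x s.t. A x <= b, x >= 0' is:
  Dual:  min b^T y  s.t.  A^T y >= c,  y >= 0.

So the dual LP is:
  minimize  12y1 + 11y2 + 18y3
  subject to:
    y1 + 2y3 >= 1
    y2 + 3y3 >= 4
    y1, y2, y3 >= 0

Solving the primal: x* = (0, 6).
  primal value c^T x* = 24.
Solving the dual: y* = (0, 0, 1.3333).
  dual value b^T y* = 24.
Strong duality: c^T x* = b^T y*. Confirmed.

24


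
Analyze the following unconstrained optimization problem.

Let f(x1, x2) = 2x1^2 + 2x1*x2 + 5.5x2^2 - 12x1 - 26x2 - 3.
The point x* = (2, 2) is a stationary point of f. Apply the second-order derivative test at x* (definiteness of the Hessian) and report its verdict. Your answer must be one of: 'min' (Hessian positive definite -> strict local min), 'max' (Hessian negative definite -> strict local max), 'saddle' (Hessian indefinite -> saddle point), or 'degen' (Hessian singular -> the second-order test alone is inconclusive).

Compute the Hessian H = grad^2 f:
  H = [[4, 2], [2, 11]]
Verify stationarity: grad f(x*) = H x* + g = (0, 0).
Eigenvalues of H: 3.4689, 11.5311.
Both eigenvalues > 0, so H is positive definite -> x* is a strict local min.

min


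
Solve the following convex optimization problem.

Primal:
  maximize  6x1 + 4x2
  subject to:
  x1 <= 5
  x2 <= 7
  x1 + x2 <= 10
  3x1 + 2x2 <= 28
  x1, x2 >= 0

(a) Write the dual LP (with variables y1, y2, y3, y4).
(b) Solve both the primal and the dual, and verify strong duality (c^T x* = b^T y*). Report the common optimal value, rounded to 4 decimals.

The standard primal-dual pair for 'max c^T x s.t. A x <= b, x >= 0' is:
  Dual:  min b^T y  s.t.  A^T y >= c,  y >= 0.

So the dual LP is:
  minimize  5y1 + 7y2 + 10y3 + 28y4
  subject to:
    y1 + y3 + 3y4 >= 6
    y2 + y3 + 2y4 >= 4
    y1, y2, y3, y4 >= 0

Solving the primal: x* = (5, 5).
  primal value c^T x* = 50.
Solving the dual: y* = (2, 0, 4, 0).
  dual value b^T y* = 50.
Strong duality: c^T x* = b^T y*. Confirmed.

50


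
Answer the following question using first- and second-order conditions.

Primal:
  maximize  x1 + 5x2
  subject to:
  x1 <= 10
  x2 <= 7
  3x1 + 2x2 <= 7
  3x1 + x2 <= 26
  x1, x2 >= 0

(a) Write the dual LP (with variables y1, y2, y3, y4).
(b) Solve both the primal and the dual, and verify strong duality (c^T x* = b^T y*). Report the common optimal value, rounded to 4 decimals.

The standard primal-dual pair for 'max c^T x s.t. A x <= b, x >= 0' is:
  Dual:  min b^T y  s.t.  A^T y >= c,  y >= 0.

So the dual LP is:
  minimize  10y1 + 7y2 + 7y3 + 26y4
  subject to:
    y1 + 3y3 + 3y4 >= 1
    y2 + 2y3 + y4 >= 5
    y1, y2, y3, y4 >= 0

Solving the primal: x* = (0, 3.5).
  primal value c^T x* = 17.5.
Solving the dual: y* = (0, 0, 2.5, 0).
  dual value b^T y* = 17.5.
Strong duality: c^T x* = b^T y*. Confirmed.

17.5


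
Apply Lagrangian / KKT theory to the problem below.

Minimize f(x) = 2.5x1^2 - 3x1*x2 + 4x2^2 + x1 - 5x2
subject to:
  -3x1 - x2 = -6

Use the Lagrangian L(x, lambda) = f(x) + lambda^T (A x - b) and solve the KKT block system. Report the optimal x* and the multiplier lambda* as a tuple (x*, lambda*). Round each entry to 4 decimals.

Form the Lagrangian:
  L(x, lambda) = (1/2) x^T Q x + c^T x + lambda^T (A x - b)
Stationarity (grad_x L = 0): Q x + c + A^T lambda = 0.
Primal feasibility: A x = b.

This gives the KKT block system:
  [ Q   A^T ] [ x     ]   [-c ]
  [ A    0  ] [ lambda ] = [ b ]

Solving the linear system:
  x*      = (1.5368, 1.3895)
  lambda* = (1.5053)
  f(x*)   = 1.8105

x* = (1.5368, 1.3895), lambda* = (1.5053)


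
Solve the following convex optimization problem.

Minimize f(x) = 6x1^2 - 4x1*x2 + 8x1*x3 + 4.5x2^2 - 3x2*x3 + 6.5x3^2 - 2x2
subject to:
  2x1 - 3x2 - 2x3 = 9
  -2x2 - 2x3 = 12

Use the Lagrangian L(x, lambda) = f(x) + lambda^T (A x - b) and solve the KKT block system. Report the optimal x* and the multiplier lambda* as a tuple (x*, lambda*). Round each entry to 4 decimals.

Form the Lagrangian:
  L(x, lambda) = (1/2) x^T Q x + c^T x + lambda^T (A x - b)
Stationarity (grad_x L = 0): Q x + c + A^T lambda = 0.
Primal feasibility: A x = b.

This gives the KKT block system:
  [ Q   A^T ] [ x     ]   [-c ]
  [ A    0  ] [ lambda ] = [ b ]

Solving the linear system:
  x*      = (-3.5789, -4.1579, -1.8421)
  lambda* = (20.5263, -40.5789)
  f(x*)   = 155.2632

x* = (-3.5789, -4.1579, -1.8421), lambda* = (20.5263, -40.5789)


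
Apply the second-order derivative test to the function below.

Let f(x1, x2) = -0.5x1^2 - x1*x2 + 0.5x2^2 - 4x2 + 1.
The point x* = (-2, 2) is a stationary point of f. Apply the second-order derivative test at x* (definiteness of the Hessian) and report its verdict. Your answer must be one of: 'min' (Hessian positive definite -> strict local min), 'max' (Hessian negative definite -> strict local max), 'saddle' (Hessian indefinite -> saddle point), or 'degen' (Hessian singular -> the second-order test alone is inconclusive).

Compute the Hessian H = grad^2 f:
  H = [[-1, -1], [-1, 1]]
Verify stationarity: grad f(x*) = H x* + g = (0, 0).
Eigenvalues of H: -1.4142, 1.4142.
Eigenvalues have mixed signs, so H is indefinite -> x* is a saddle point.

saddle


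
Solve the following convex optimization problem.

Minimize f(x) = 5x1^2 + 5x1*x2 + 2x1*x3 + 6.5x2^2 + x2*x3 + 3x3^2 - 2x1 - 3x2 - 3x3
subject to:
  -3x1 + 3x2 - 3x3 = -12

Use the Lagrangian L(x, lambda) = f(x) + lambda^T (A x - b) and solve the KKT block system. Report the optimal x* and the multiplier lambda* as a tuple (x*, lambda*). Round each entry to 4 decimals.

Form the Lagrangian:
  L(x, lambda) = (1/2) x^T Q x + c^T x + lambda^T (A x - b)
Stationarity (grad_x L = 0): Q x + c + A^T lambda = 0.
Primal feasibility: A x = b.

This gives the KKT block system:
  [ Q   A^T ] [ x     ]   [-c ]
  [ A    0  ] [ lambda ] = [ b ]

Solving the linear system:
  x*      = (1.25, -1.0476, 1.7024)
  lambda* = (2.8889)
  f(x*)   = 15.1012

x* = (1.25, -1.0476, 1.7024), lambda* = (2.8889)


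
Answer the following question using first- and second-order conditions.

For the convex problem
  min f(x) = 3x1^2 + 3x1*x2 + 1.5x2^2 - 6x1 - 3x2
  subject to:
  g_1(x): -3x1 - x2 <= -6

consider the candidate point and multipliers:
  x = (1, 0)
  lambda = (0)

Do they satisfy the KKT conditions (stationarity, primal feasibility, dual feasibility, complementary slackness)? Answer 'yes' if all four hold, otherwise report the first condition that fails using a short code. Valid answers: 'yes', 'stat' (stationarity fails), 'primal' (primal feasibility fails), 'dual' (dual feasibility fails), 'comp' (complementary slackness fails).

Gradient of f: grad f(x) = Q x + c = (0, 0)
Constraint values g_i(x) = a_i^T x - b_i:
  g_1((1, 0)) = 3
Stationarity residual: grad f(x) + sum_i lambda_i a_i = (0, 0)
  -> stationarity OK
Primal feasibility (all g_i <= 0): FAILS
Dual feasibility (all lambda_i >= 0): OK
Complementary slackness (lambda_i * g_i(x) = 0 for all i): OK

Verdict: the first failing condition is primal_feasibility -> primal.

primal


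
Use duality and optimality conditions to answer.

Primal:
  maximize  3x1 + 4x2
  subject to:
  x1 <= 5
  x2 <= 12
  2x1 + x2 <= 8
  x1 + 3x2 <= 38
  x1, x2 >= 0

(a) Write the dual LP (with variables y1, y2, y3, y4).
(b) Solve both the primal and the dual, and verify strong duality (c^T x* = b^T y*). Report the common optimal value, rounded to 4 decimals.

The standard primal-dual pair for 'max c^T x s.t. A x <= b, x >= 0' is:
  Dual:  min b^T y  s.t.  A^T y >= c,  y >= 0.

So the dual LP is:
  minimize  5y1 + 12y2 + 8y3 + 38y4
  subject to:
    y1 + 2y3 + y4 >= 3
    y2 + y3 + 3y4 >= 4
    y1, y2, y3, y4 >= 0

Solving the primal: x* = (0, 8).
  primal value c^T x* = 32.
Solving the dual: y* = (0, 0, 4, 0).
  dual value b^T y* = 32.
Strong duality: c^T x* = b^T y*. Confirmed.

32


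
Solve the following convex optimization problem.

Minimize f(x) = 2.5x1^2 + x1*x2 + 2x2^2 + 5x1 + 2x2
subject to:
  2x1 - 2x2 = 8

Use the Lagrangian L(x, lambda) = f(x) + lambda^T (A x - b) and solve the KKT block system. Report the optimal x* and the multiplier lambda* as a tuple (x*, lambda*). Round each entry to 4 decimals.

Form the Lagrangian:
  L(x, lambda) = (1/2) x^T Q x + c^T x + lambda^T (A x - b)
Stationarity (grad_x L = 0): Q x + c + A^T lambda = 0.
Primal feasibility: A x = b.

This gives the KKT block system:
  [ Q   A^T ] [ x     ]   [-c ]
  [ A    0  ] [ lambda ] = [ b ]

Solving the linear system:
  x*      = (1.1818, -2.8182)
  lambda* = (-4.0455)
  f(x*)   = 16.3182

x* = (1.1818, -2.8182), lambda* = (-4.0455)


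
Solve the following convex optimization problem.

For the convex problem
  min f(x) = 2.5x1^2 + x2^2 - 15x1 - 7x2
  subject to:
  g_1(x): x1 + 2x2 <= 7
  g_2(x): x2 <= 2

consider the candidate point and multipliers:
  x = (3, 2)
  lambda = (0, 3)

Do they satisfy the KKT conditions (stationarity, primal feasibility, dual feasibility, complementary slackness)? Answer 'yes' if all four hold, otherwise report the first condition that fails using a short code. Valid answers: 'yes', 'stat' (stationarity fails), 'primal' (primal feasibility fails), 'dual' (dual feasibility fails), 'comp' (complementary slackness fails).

Gradient of f: grad f(x) = Q x + c = (0, -3)
Constraint values g_i(x) = a_i^T x - b_i:
  g_1((3, 2)) = 0
  g_2((3, 2)) = 0
Stationarity residual: grad f(x) + sum_i lambda_i a_i = (0, 0)
  -> stationarity OK
Primal feasibility (all g_i <= 0): OK
Dual feasibility (all lambda_i >= 0): OK
Complementary slackness (lambda_i * g_i(x) = 0 for all i): OK

Verdict: yes, KKT holds.

yes


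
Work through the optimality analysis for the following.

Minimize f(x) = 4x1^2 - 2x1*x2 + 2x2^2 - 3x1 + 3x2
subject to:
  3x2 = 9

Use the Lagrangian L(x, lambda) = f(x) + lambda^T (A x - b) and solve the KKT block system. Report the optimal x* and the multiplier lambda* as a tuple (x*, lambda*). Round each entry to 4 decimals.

Form the Lagrangian:
  L(x, lambda) = (1/2) x^T Q x + c^T x + lambda^T (A x - b)
Stationarity (grad_x L = 0): Q x + c + A^T lambda = 0.
Primal feasibility: A x = b.

This gives the KKT block system:
  [ Q   A^T ] [ x     ]   [-c ]
  [ A    0  ] [ lambda ] = [ b ]

Solving the linear system:
  x*      = (1.125, 3)
  lambda* = (-4.25)
  f(x*)   = 21.9375

x* = (1.125, 3), lambda* = (-4.25)
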